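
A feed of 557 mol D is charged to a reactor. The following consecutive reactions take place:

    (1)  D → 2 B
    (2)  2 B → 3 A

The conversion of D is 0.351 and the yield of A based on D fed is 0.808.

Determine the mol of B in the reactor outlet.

Conversion of D: D consumed = 1ξ₁ = 0.351 × 557 → ξ₁ = 195.5 mol.
Yield of A: 3ξ₂ / 557 = 0.808 → ξ₂ = 150 mol.
Outlet amounts (n = n₀ + Σ ν·ξ):
  D: 557 − 1(195.5) = 361.5
  B: 0 + 2(195.5) − 2(150) = 90.98
  A: 0 + 3(150) = 450.1

91 mol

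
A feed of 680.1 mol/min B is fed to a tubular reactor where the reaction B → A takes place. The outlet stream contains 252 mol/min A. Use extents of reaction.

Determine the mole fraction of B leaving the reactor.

0.629

For A: n = n₀ + 1ξ → 252 = 0 + 1ξ, giving ξ = 252 mol/min.
Outlet amounts (n = n₀ + ν ξ):
  B: 680.1 − 1(252) = 428.1
  A: 0 + 1(252) = 252
Total out = 680.1 mol/min; y_B = 428.1 / 680.1 = 0.6295.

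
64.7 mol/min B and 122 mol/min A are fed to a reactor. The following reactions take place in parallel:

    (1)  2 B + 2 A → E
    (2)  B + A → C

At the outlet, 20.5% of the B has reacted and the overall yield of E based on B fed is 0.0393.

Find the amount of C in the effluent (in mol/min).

8.18 mol/min

Yield of E: 1ξ₁ / 64.7 = 0.0393 → ξ₁ = 2.543 mol/min.
Conversion of B: 2ξ₁ + 1ξ₂ = 0.205 × 64.7 = 13.26 → ξ₂ = 8.178 mol/min.
Outlet amounts (n = n₀ + Σ ν·ξ):
  B: 64.7 − 2(2.543) − 1(8.178) = 51.44
  A: 122 − 2(2.543) − 1(8.178) = 108.7
  E: 0 + 1(2.543) = 2.543
  C: 0 + 1(8.178) = 8.178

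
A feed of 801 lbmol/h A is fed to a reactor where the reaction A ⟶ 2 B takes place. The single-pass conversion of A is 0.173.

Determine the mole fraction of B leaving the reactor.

0.295

A reacted = 0.173 × 801 = 138.6 lbmol/h; ν_A = −1, so ξ = 138.6/1 = 138.6 lbmol/h.
Outlet amounts (n = n₀ + ν ξ):
  A: 801 − 1(138.6) = 662.4
  B: 0 + 2(138.6) = 277.1
Total out = 939.6 lbmol/h; y_B = 277.1 / 939.6 = 0.295.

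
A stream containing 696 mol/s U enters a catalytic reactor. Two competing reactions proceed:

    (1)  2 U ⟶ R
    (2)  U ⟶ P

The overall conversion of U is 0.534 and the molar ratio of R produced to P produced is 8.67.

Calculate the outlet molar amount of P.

Conversion of U: U consumed = 0.534 × 696 = 371.7 mol/s = 2ξ₁ + 1ξ₂.
Selectivity: 1ξ₁ / (1ξ₂) = 8.67 → ξ₁ = 8.67 ξ₂.
Substitute: (2·8.67 + 1) ξ₂ = 371.7 → ξ₂ = 20.27 mol/s, ξ₁ = 175.7 mol/s.
Outlet amounts (n = n₀ + Σ ν·ξ):
  U: 696 − 2(175.7) − 1(20.27) = 324.3
  R: 0 + 1(175.7) = 175.7
  P: 0 + 1(20.27) = 20.27

20.3 mol/s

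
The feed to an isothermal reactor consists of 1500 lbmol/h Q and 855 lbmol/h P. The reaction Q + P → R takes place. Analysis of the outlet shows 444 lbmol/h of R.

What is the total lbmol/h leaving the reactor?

1910 lbmol/h

For R: n = n₀ + 1ξ → 444 = 0 + 1ξ, giving ξ = 444 lbmol/h.
Outlet amounts (n = n₀ + ν ξ):
  Q: 1500 − 1(444) = 1056
  P: 855 − 1(444) = 411
  R: 0 + 1(444) = 444
Total out = 1056 + 411 + 444 = 1911 lbmol/h.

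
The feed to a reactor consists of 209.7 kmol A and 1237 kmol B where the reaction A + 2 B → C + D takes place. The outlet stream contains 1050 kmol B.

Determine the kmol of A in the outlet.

For B: n = n₀ − 2ξ → 1050 = 1237 − 2ξ, giving ξ = 93.5 kmol.
Outlet amounts (n = n₀ + ν ξ):
  A: 209.7 − 1(93.5) = 116.2
  B: 1237 − 2(93.5) = 1050
  C: 0 + 1(93.5) = 93.5
  D: 0 + 1(93.5) = 93.5

116 kmol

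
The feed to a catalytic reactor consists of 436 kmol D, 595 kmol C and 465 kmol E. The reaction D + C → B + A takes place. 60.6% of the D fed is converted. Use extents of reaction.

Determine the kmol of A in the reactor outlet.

D reacted = 0.606 × 436 = 264.2 kmol; ν_D = −1, so ξ = 264.2/1 = 264.2 kmol.
Outlet amounts (n = n₀ + ν ξ):
  D: 436 − 1(264.2) = 171.8
  C: 595 − 1(264.2) = 330.8
  B: 0 + 1(264.2) = 264.2
  A: 0 + 1(264.2) = 264.2
  E: 465 (inert)

264 kmol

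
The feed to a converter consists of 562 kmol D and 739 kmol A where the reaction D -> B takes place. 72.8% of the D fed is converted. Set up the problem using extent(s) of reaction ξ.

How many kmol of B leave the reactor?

D reacted = 0.728 × 562 = 409.1 kmol; ν_D = −1, so ξ = 409.1/1 = 409.1 kmol.
Outlet amounts (n = n₀ + ν ξ):
  D: 562 − 1(409.1) = 152.9
  B: 0 + 1(409.1) = 409.1
  A: 739 (inert)

409 kmol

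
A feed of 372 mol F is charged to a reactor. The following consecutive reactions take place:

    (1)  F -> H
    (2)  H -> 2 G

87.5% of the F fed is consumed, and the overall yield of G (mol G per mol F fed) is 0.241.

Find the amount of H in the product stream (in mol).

281 mol

Conversion of F: F consumed = 1ξ₁ = 0.875 × 372 → ξ₁ = 325.5 mol.
Yield of G: 2ξ₂ / 372 = 0.241 → ξ₂ = 44.83 mol.
Outlet amounts (n = n₀ + Σ ν·ξ):
  F: 372 − 1(325.5) = 46.5
  H: 0 + 1(325.5) − 1(44.83) = 280.7
  G: 0 + 2(44.83) = 89.65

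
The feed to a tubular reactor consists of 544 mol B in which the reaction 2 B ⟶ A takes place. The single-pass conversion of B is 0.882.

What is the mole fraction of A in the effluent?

B reacted = 0.882 × 544 = 479.8 mol; ν_B = −2, so ξ = 479.8/2 = 239.9 mol.
Outlet amounts (n = n₀ + ν ξ):
  B: 544 − 2(239.9) = 64.19
  A: 0 + 1(239.9) = 239.9
Total out = 304.1 mol; y_A = 239.9 / 304.1 = 0.7889.

0.789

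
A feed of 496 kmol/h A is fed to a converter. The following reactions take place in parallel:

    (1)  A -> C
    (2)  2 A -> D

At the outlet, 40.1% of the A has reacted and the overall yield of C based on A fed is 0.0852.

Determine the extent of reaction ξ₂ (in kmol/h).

Yield of C: 1ξ₁ / 496 = 0.0852 → ξ₁ = 42.26 kmol/h.
Conversion of A: 1ξ₁ + 2ξ₂ = 0.401 × 496 = 198.9 → ξ₂ = 78.32 kmol/h.
Outlet amounts (n = n₀ + Σ ν·ξ):
  A: 496 − 1(42.26) − 2(78.32) = 297.1
  C: 0 + 1(42.26) = 42.26
  D: 0 + 1(78.32) = 78.32

ξ₂ = 78.3 kmol/h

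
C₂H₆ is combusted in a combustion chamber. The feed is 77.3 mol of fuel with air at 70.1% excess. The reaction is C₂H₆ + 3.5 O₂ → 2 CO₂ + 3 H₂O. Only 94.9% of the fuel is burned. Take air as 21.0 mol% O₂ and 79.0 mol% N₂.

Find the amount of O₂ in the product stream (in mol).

203 mol

Stoichiometric O₂ = 3.5 × 77.3 = 270.6 mol; O₂ fed = 270.6 × 1.701 = 460.2 mol.
N₂ fed = 460.2 × 79/21 = 1731 mol.
Fuel reacted = 0.949 × 77.3 → ξ = 73.36 mol.
Outlet (n = n₀ + ν ξ):
  C₂H₆: 77.3 − 1(73.36) = 3.942
  O₂: 460.2 − 3.5(73.36) = 203.5
  N₂: 1731 (inert)
  CO₂: 0 + 2(73.36) = 146.7
  H₂O: 0 + 3(73.36) = 220.1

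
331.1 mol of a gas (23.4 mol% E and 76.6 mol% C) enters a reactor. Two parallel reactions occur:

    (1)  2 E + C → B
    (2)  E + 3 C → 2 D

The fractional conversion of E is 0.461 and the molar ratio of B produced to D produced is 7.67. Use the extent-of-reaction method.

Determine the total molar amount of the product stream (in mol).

294 mol

Conversion of E: E consumed = 0.461 × 77.48 = 35.72 mol = 2ξ₁ + 1ξ₂.
Selectivity: 1ξ₁ / (2ξ₂) = 7.67 → ξ₁ = 15.34 ξ₂.
Substitute: (2·15.34 + 1) ξ₂ = 35.72 → ξ₂ = 1.127 mol, ξ₁ = 17.29 mol.
Outlet amounts (n = n₀ + Σ ν·ξ):
  E: 77.48 − 2(17.29) − 1(1.127) = 41.76
  C: 253.6 − 1(17.29) − 3(1.127) = 232.9
  B: 0 + 1(17.29) = 17.29
  D: 0 + 2(1.127) = 2.255
Total out = 41.76 + 232.9 + 17.29 + 2.255 = 294.3 mol.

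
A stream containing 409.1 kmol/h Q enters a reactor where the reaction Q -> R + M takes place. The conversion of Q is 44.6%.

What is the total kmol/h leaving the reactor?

592 kmol/h

Q reacted = 0.446 × 409.1 = 182.5 kmol/h; ν_Q = −1, so ξ = 182.5/1 = 182.5 kmol/h.
Outlet amounts (n = n₀ + ν ξ):
  Q: 409.1 − 1(182.5) = 226.6
  R: 0 + 1(182.5) = 182.5
  M: 0 + 1(182.5) = 182.5
Total out = 226.6 + 182.5 + 182.5 = 591.6 kmol/h.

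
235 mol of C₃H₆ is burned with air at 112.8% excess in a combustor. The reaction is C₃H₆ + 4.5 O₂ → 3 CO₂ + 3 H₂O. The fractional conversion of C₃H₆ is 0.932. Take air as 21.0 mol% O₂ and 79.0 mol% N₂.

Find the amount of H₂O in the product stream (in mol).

Stoichiometric O₂ = 4.5 × 235 = 1058 mol; O₂ fed = 1058 × 2.128 = 2250 mol.
N₂ fed = 2250 × 79/21 = 8466 mol.
Fuel reacted = 0.932 × 235 → ξ = 219 mol.
Outlet (n = n₀ + ν ξ):
  C₃H₆: 235 − 1(219) = 15.98
  O₂: 2250 − 4.5(219) = 1265
  N₂: 8466 (inert)
  CO₂: 0 + 3(219) = 657.1
  H₂O: 0 + 3(219) = 657.1

657 mol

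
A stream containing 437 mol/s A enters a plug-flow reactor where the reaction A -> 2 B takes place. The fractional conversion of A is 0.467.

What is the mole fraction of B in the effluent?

A reacted = 0.467 × 437 = 204.1 mol/s; ν_A = −1, so ξ = 204.1/1 = 204.1 mol/s.
Outlet amounts (n = n₀ + ν ξ):
  A: 437 − 1(204.1) = 232.9
  B: 0 + 2(204.1) = 408.2
Total out = 641.1 mol/s; y_B = 408.2 / 641.1 = 0.6367.

0.637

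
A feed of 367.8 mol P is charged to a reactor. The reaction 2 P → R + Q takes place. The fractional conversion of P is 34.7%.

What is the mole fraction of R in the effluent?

0.173

P reacted = 0.347 × 367.8 = 127.6 mol; ν_P = −2, so ξ = 127.6/2 = 63.81 mol.
Outlet amounts (n = n₀ + ν ξ):
  P: 367.8 − 2(63.81) = 240.2
  R: 0 + 1(63.81) = 63.81
  Q: 0 + 1(63.81) = 63.81
Total out = 367.8 mol; y_R = 63.81 / 367.8 = 0.1735.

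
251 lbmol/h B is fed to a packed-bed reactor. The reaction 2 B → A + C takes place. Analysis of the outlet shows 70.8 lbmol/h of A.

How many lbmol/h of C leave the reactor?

For A: n = n₀ + 1ξ → 70.8 = 0 + 1ξ, giving ξ = 70.8 lbmol/h.
Outlet amounts (n = n₀ + ν ξ):
  B: 251 − 2(70.8) = 109.4
  A: 0 + 1(70.8) = 70.8
  C: 0 + 1(70.8) = 70.8

70.8 lbmol/h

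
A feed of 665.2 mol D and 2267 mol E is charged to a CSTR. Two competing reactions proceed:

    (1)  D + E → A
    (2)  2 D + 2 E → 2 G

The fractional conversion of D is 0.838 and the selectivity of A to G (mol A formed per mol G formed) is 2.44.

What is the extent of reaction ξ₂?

Conversion of D: D consumed = 0.838 × 665.2 = 557.4 mol = 1ξ₁ + 2ξ₂.
Selectivity: 1ξ₁ / (2ξ₂) = 2.44 → ξ₁ = 4.88 ξ₂.
Substitute: (1·4.88 + 2) ξ₂ = 557.4 → ξ₂ = 81.02 mol, ξ₁ = 395.4 mol.
Outlet amounts (n = n₀ + Σ ν·ξ):
  D: 665.2 − 1(395.4) − 2(81.02) = 107.8
  E: 2267 − 1(395.4) − 2(81.02) = 1710
  A: 0 + 1(395.4) = 395.4
  G: 0 + 2(81.02) = 162

ξ₂ = 81 mol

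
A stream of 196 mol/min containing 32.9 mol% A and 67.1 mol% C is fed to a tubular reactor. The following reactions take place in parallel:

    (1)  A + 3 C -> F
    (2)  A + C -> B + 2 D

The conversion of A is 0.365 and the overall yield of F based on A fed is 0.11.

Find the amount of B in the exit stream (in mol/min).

Yield of F: 1ξ₁ / 64.48 = 0.11 → ξ₁ = 7.093 mol/min.
Conversion of A: 1ξ₁ + 1ξ₂ = 0.365 × 64.48 = 23.54 → ξ₂ = 16.44 mol/min.
Outlet amounts (n = n₀ + Σ ν·ξ):
  A: 64.48 − 1(7.093) − 1(16.44) = 40.95
  C: 131.5 − 3(7.093) − 1(16.44) = 93.79
  F: 0 + 1(7.093) = 7.093
  B: 0 + 1(16.44) = 16.44
  D: 0 + 2(16.44) = 32.89

16.4 mol/min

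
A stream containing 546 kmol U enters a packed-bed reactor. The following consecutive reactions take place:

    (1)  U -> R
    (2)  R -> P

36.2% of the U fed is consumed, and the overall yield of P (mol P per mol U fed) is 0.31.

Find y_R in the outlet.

Conversion of U: U consumed = 1ξ₁ = 0.362 × 546 → ξ₁ = 197.7 kmol.
Yield of P: 1ξ₂ / 546 = 0.31 → ξ₂ = 169.3 kmol.
Outlet amounts (n = n₀ + Σ ν·ξ):
  U: 546 − 1(197.7) = 348.3
  R: 0 + 1(197.7) − 1(169.3) = 28.39
  P: 0 + 1(169.3) = 169.3
Total out = 546 kmol; y_R = 28.39 / 546 = 0.052.

0.052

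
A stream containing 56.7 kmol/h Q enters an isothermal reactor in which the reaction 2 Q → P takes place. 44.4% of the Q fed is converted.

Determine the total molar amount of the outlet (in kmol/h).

44.1 kmol/h

Q reacted = 0.444 × 56.7 = 25.17 kmol/h; ν_Q = −2, so ξ = 25.17/2 = 12.59 kmol/h.
Outlet amounts (n = n₀ + ν ξ):
  Q: 56.7 − 2(12.59) = 31.53
  P: 0 + 1(12.59) = 12.59
Total out = 31.53 + 12.59 = 44.11 kmol/h.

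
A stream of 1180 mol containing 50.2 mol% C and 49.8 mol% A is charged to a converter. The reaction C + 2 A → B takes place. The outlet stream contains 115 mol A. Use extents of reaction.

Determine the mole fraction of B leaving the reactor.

For A: n = n₀ − 2ξ → 115 = 587.6 − 2ξ, giving ξ = 236.3 mol.
Outlet amounts (n = n₀ + ν ξ):
  C: 592.4 − 1(236.3) = 356
  A: 587.6 − 2(236.3) = 115
  B: 0 + 1(236.3) = 236.3
Total out = 707.4 mol; y_B = 236.3 / 707.4 = 0.3341.

0.334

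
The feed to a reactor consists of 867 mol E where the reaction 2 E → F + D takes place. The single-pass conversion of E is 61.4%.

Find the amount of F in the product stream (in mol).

266 mol

E reacted = 0.614 × 867 = 532.3 mol; ν_E = −2, so ξ = 532.3/2 = 266.2 mol.
Outlet amounts (n = n₀ + ν ξ):
  E: 867 − 2(266.2) = 334.7
  F: 0 + 1(266.2) = 266.2
  D: 0 + 1(266.2) = 266.2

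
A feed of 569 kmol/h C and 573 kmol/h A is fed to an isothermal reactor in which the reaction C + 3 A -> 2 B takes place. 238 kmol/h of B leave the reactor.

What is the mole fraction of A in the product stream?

For B: n = n₀ + 2ξ → 238 = 0 + 2ξ, giving ξ = 119 kmol/h.
Outlet amounts (n = n₀ + ν ξ):
  C: 569 − 1(119) = 450
  A: 573 − 3(119) = 216
  B: 0 + 2(119) = 238
Total out = 904 kmol/h; y_A = 216 / 904 = 0.2389.

0.239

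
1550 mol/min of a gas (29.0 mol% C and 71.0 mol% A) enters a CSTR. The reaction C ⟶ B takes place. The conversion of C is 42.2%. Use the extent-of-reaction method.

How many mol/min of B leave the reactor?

C reacted = 0.422 × 449.5 = 189.7 mol/min; ν_C = −1, so ξ = 189.7/1 = 189.7 mol/min.
Outlet amounts (n = n₀ + ν ξ):
  C: 449.5 − 1(189.7) = 259.8
  B: 0 + 1(189.7) = 189.7
  A: 1100 (inert)

190 mol/min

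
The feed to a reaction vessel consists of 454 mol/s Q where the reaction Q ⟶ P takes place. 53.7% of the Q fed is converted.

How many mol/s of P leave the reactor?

Q reacted = 0.537 × 454 = 243.8 mol/s; ν_Q = −1, so ξ = 243.8/1 = 243.8 mol/s.
Outlet amounts (n = n₀ + ν ξ):
  Q: 454 − 1(243.8) = 210.2
  P: 0 + 1(243.8) = 243.8

244 mol/s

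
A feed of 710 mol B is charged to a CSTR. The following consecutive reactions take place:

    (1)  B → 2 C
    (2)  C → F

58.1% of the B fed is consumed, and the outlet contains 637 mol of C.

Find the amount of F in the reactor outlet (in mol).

Conversion of B: B consumed = 1ξ₁ = 0.581 × 710 → ξ₁ = 412.5 mol.
C balance: n_C = 0 + 2ξ₁ − 1ξ₂ = 637 → ξ₂ = (2·412.5 − 637)/1 = 188 mol.
Outlet amounts (n = n₀ + Σ ν·ξ):
  B: 710 − 1(412.5) = 297.5
  C: 0 + 2(412.5) − 1(188) = 637
  F: 0 + 1(188) = 188

188 mol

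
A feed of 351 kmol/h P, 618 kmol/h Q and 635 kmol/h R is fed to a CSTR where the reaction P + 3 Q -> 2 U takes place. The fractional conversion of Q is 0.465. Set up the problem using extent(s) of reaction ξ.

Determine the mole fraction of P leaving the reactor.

0.181

Q reacted = 0.465 × 618 = 287.4 kmol/h; ν_Q = −3, so ξ = 287.4/3 = 95.79 kmol/h.
Outlet amounts (n = n₀ + ν ξ):
  P: 351 − 1(95.79) = 255.2
  Q: 618 − 3(95.79) = 330.6
  U: 0 + 2(95.79) = 191.6
  R: 635 (inert)
Total out = 1412 kmol/h; y_P = 255.2 / 1412 = 0.1807.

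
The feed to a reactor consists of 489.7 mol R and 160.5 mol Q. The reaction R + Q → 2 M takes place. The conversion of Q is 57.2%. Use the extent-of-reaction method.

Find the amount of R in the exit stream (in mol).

398 mol

Q reacted = 0.572 × 160.5 = 91.81 mol; ν_Q = −1, so ξ = 91.81/1 = 91.81 mol.
Outlet amounts (n = n₀ + ν ξ):
  R: 489.7 − 1(91.81) = 397.9
  Q: 160.5 − 1(91.81) = 68.69
  M: 0 + 2(91.81) = 183.6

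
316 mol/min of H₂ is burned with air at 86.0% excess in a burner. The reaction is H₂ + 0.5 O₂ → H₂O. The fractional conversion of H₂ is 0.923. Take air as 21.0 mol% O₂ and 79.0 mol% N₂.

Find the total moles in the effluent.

Stoichiometric O₂ = 0.5 × 316 = 158 mol/min; O₂ fed = 158 × 1.860 = 293.9 mol/min.
N₂ fed = 293.9 × 79/21 = 1106 mol/min.
Fuel reacted = 0.923 × 316 → ξ = 291.7 mol/min.
Outlet (n = n₀ + ν ξ):
  H₂: 316 − 1(291.7) = 24.33
  O₂: 293.9 − 0.5(291.7) = 148
  N₂: 1106 (inert)
  H₂O: 0 + 1(291.7) = 291.7
Total out = 24.33 + 148 + 1106 + 291.7 = 1570 mol/min.

1570 mol/min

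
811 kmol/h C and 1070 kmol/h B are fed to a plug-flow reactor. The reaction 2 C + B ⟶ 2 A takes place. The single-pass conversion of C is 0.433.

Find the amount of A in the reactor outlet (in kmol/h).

351 kmol/h

C reacted = 0.433 × 811 = 351.2 kmol/h; ν_C = −2, so ξ = 351.2/2 = 175.6 kmol/h.
Outlet amounts (n = n₀ + ν ξ):
  C: 811 − 2(175.6) = 459.8
  B: 1070 − 1(175.6) = 894.4
  A: 0 + 2(175.6) = 351.2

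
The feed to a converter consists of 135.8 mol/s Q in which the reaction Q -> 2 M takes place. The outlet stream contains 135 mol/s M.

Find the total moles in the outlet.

203 mol/s

For M: n = n₀ + 2ξ → 135 = 0 + 2ξ, giving ξ = 67.5 mol/s.
Outlet amounts (n = n₀ + ν ξ):
  Q: 135.8 − 1(67.5) = 68.3
  M: 0 + 2(67.5) = 135
Total out = 68.3 + 135 = 203.3 mol/s.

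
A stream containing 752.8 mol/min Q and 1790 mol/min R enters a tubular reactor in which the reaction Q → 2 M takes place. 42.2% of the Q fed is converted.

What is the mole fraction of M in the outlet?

0.222

Q reacted = 0.422 × 752.8 = 317.7 mol/min; ν_Q = −1, so ξ = 317.7/1 = 317.7 mol/min.
Outlet amounts (n = n₀ + ν ξ):
  Q: 752.8 − 1(317.7) = 435.1
  M: 0 + 2(317.7) = 635.4
  R: 1790 (inert)
Total out = 2860 mol/min; y_M = 635.4 / 2860 = 0.2221.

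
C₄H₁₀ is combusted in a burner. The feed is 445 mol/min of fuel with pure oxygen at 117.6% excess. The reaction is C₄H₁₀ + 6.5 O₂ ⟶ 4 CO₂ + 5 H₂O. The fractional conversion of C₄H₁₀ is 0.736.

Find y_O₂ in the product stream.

Stoichiometric O₂ = 6.5 × 445 = 2892 mol/min; O₂ fed = 2892 × 2.176 = 6294 mol/min.
Fuel reacted = 0.736 × 445 → ξ = 327.5 mol/min.
Outlet (n = n₀ + ν ξ):
  C₄H₁₀: 445 − 1(327.5) = 117.5
  O₂: 6294 − 6.5(327.5) = 4165
  CO₂: 0 + 4(327.5) = 1310
  H₂O: 0 + 5(327.5) = 1638
Total out = 7230 mol/min; y_O₂ = 4165 / 7230 = 0.5761.

0.576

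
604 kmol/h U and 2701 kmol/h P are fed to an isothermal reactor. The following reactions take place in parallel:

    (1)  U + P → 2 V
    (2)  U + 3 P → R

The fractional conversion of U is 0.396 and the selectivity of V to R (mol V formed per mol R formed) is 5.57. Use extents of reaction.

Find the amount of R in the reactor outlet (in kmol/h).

63.2 kmol/h

Conversion of U: U consumed = 0.396 × 604 = 239.2 kmol/h = 1ξ₁ + 1ξ₂.
Selectivity: 2ξ₁ / (1ξ₂) = 5.57 → ξ₁ = 2.785 ξ₂.
Substitute: (1·2.785 + 1) ξ₂ = 239.2 → ξ₂ = 63.19 kmol/h, ξ₁ = 176 kmol/h.
Outlet amounts (n = n₀ + Σ ν·ξ):
  U: 604 − 1(176) − 1(63.19) = 364.8
  P: 2701 − 1(176) − 3(63.19) = 2335
  V: 0 + 2(176) = 352
  R: 0 + 1(63.19) = 63.19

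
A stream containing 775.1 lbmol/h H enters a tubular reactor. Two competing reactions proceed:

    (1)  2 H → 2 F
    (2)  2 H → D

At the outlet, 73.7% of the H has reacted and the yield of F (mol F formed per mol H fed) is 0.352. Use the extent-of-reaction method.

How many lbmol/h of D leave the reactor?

Yield of F: 2ξ₁ / 775.1 = 0.352 → ξ₁ = 136.4 lbmol/h.
Conversion of H: 2ξ₁ + 2ξ₂ = 0.737 × 775.1 = 571.2 → ξ₂ = 149.2 lbmol/h.
Outlet amounts (n = n₀ + Σ ν·ξ):
  H: 775.1 − 2(136.4) − 2(149.2) = 203.9
  F: 0 + 2(136.4) = 272.8
  D: 0 + 1(149.2) = 149.2

149 lbmol/h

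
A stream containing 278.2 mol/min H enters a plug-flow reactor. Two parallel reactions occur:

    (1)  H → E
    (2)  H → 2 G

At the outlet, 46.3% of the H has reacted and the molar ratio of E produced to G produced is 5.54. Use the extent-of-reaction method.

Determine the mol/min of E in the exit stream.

118 mol/min

Conversion of H: H consumed = 0.463 × 278.2 = 128.8 mol/min = 1ξ₁ + 1ξ₂.
Selectivity: 1ξ₁ / (2ξ₂) = 5.54 → ξ₁ = 11.08 ξ₂.
Substitute: (1·11.08 + 1) ξ₂ = 128.8 → ξ₂ = 10.66 mol/min, ξ₁ = 118.1 mol/min.
Outlet amounts (n = n₀ + Σ ν·ξ):
  H: 278.2 − 1(118.1) − 1(10.66) = 149.4
  E: 0 + 1(118.1) = 118.1
  G: 0 + 2(10.66) = 21.33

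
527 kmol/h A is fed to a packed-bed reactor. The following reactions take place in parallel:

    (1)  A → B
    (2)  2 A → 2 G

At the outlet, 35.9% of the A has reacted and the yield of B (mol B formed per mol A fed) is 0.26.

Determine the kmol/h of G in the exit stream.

Yield of B: 1ξ₁ / 527 = 0.26 → ξ₁ = 137 kmol/h.
Conversion of A: 1ξ₁ + 2ξ₂ = 0.359 × 527 = 189.2 → ξ₂ = 26.09 kmol/h.
Outlet amounts (n = n₀ + Σ ν·ξ):
  A: 527 − 1(137) − 2(26.09) = 337.8
  B: 0 + 1(137) = 137
  G: 0 + 2(26.09) = 52.17

52.2 kmol/h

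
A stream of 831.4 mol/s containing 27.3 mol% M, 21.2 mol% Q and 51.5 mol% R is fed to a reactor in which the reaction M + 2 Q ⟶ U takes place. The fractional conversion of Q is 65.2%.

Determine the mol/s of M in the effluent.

Q reacted = 0.652 × 176.3 = 114.9 mol/s; ν_Q = −2, so ξ = 114.9/2 = 57.46 mol/s.
Outlet amounts (n = n₀ + ν ξ):
  M: 227 − 1(57.46) = 169.5
  Q: 176.3 − 2(57.46) = 61.34
  U: 0 + 1(57.46) = 57.46
  R: 428.2 (inert)

170 mol/s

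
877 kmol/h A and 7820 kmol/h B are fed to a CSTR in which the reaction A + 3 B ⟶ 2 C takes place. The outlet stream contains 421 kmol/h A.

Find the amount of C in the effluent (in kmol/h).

For A: n = n₀ − 1ξ → 421 = 877 − 1ξ, giving ξ = 456 kmol/h.
Outlet amounts (n = n₀ + ν ξ):
  A: 877 − 1(456) = 421
  B: 7820 − 3(456) = 6452
  C: 0 + 2(456) = 912

912 kmol/h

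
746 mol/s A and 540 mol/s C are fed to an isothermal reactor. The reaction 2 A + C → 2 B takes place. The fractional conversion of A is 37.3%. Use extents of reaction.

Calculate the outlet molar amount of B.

A reacted = 0.373 × 746 = 278.3 mol/s; ν_A = −2, so ξ = 278.3/2 = 139.1 mol/s.
Outlet amounts (n = n₀ + ν ξ):
  A: 746 − 2(139.1) = 467.7
  C: 540 − 1(139.1) = 400.9
  B: 0 + 2(139.1) = 278.3

278 mol/s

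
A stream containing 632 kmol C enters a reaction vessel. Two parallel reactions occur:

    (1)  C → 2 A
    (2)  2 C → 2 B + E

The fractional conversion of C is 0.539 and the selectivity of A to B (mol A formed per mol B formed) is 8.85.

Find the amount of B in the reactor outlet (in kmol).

Conversion of C: C consumed = 0.539 × 632 = 340.6 kmol = 1ξ₁ + 2ξ₂.
Selectivity: 2ξ₁ / (2ξ₂) = 8.85 → ξ₁ = 8.85 ξ₂.
Substitute: (1·8.85 + 2) ξ₂ = 340.6 → ξ₂ = 31.4 kmol, ξ₁ = 277.9 kmol.
Outlet amounts (n = n₀ + Σ ν·ξ):
  C: 632 − 1(277.9) − 2(31.4) = 291.4
  A: 0 + 2(277.9) = 555.7
  B: 0 + 2(31.4) = 62.79
  E: 0 + 1(31.4) = 31.4

62.8 kmol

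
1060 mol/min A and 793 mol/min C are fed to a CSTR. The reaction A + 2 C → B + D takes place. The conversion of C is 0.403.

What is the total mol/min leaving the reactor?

C reacted = 0.403 × 793 = 319.6 mol/min; ν_C = −2, so ξ = 319.6/2 = 159.8 mol/min.
Outlet amounts (n = n₀ + ν ξ):
  A: 1060 − 1(159.8) = 900.2
  C: 793 − 2(159.8) = 473.4
  B: 0 + 1(159.8) = 159.8
  D: 0 + 1(159.8) = 159.8
Total out = 900.2 + 473.4 + 159.8 + 159.8 = 1693 mol/min.

1690 mol/min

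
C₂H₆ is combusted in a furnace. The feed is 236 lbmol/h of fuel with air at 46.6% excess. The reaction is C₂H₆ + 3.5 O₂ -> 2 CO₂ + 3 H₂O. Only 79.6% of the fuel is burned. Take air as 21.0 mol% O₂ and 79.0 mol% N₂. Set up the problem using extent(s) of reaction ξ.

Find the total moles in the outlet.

6100 lbmol/h

Stoichiometric O₂ = 3.5 × 236 = 826 lbmol/h; O₂ fed = 826 × 1.466 = 1211 lbmol/h.
N₂ fed = 1211 × 79/21 = 4555 lbmol/h.
Fuel reacted = 0.796 × 236 → ξ = 187.9 lbmol/h.
Outlet (n = n₀ + ν ξ):
  C₂H₆: 236 − 1(187.9) = 48.14
  O₂: 1211 − 3.5(187.9) = 553.4
  N₂: 4555 (inert)
  CO₂: 0 + 2(187.9) = 375.7
  H₂O: 0 + 3(187.9) = 563.6
Total out = 48.14 + 553.4 + 4555 + 375.7 + 563.6 = 6096 lbmol/h.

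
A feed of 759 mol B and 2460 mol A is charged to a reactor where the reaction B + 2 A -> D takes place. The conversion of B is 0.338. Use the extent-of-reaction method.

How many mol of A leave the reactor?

B reacted = 0.338 × 759 = 256.5 mol; ν_B = −1, so ξ = 256.5/1 = 256.5 mol.
Outlet amounts (n = n₀ + ν ξ):
  B: 759 − 1(256.5) = 502.5
  A: 2460 − 2(256.5) = 1947
  D: 0 + 1(256.5) = 256.5

1950 mol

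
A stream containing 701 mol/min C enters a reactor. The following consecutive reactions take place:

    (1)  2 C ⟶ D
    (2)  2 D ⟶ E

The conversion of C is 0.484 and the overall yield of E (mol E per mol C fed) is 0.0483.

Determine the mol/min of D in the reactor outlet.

102 mol/min

Conversion of C: C consumed = 2ξ₁ = 0.484 × 701 → ξ₁ = 169.6 mol/min.
Yield of E: 1ξ₂ / 701 = 0.0483 → ξ₂ = 33.86 mol/min.
Outlet amounts (n = n₀ + Σ ν·ξ):
  C: 701 − 2(169.6) = 361.7
  D: 0 + 1(169.6) − 2(33.86) = 101.9
  E: 0 + 1(33.86) = 33.86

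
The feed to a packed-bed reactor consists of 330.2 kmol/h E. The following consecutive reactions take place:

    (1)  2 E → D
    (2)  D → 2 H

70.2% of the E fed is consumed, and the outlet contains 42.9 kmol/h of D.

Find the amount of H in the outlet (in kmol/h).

146 kmol/h

Conversion of E: E consumed = 2ξ₁ = 0.702 × 330.2 → ξ₁ = 115.9 kmol/h.
D balance: n_D = 0 + 1ξ₁ − 1ξ₂ = 42.9 → ξ₂ = (1·115.9 − 42.9)/1 = 73 kmol/h.
Outlet amounts (n = n₀ + Σ ν·ξ):
  E: 330.2 − 2(115.9) = 98.4
  D: 0 + 1(115.9) − 1(73) = 42.9
  H: 0 + 2(73) = 146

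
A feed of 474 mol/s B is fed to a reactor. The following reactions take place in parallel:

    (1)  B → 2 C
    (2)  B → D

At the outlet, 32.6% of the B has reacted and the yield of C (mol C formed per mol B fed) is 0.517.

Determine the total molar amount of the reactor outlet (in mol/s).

Yield of C: 2ξ₁ / 474 = 0.517 → ξ₁ = 122.5 mol/s.
Conversion of B: 1ξ₁ + 1ξ₂ = 0.326 × 474 = 154.5 → ξ₂ = 31.99 mol/s.
Outlet amounts (n = n₀ + Σ ν·ξ):
  B: 474 − 1(122.5) − 1(31.99) = 319.5
  C: 0 + 2(122.5) = 245.1
  D: 0 + 1(31.99) = 31.99
Total out = 319.5 + 245.1 + 31.99 = 596.5 mol/s.

597 mol/s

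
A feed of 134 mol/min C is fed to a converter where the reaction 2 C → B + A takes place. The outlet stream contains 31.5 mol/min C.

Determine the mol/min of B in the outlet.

51.2 mol/min

For C: n = n₀ − 2ξ → 31.5 = 134 − 2ξ, giving ξ = 51.25 mol/min.
Outlet amounts (n = n₀ + ν ξ):
  C: 134 − 2(51.25) = 31.5
  B: 0 + 1(51.25) = 51.25
  A: 0 + 1(51.25) = 51.25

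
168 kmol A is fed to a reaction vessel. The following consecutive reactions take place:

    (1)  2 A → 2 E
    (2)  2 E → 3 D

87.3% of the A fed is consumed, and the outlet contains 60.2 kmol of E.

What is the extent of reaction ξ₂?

ξ₂ = 43.2 kmol

Conversion of A: A consumed = 2ξ₁ = 0.873 × 168 → ξ₁ = 73.33 kmol.
E balance: n_E = 0 + 2ξ₁ − 2ξ₂ = 60.2 → ξ₂ = (2·73.33 − 60.2)/2 = 43.23 kmol.
Outlet amounts (n = n₀ + Σ ν·ξ):
  A: 168 − 2(73.33) = 21.34
  E: 0 + 2(73.33) − 2(43.23) = 60.2
  D: 0 + 3(43.23) = 129.7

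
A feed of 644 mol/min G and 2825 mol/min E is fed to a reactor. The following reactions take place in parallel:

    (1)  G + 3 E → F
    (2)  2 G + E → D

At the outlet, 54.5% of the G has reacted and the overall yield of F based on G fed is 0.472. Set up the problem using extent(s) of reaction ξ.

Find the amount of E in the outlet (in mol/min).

Yield of F: 1ξ₁ / 644 = 0.472 → ξ₁ = 304 mol/min.
Conversion of G: 1ξ₁ + 2ξ₂ = 0.545 × 644 = 351 → ξ₂ = 23.51 mol/min.
Outlet amounts (n = n₀ + Σ ν·ξ):
  G: 644 − 1(304) − 2(23.51) = 293
  E: 2825 − 3(304) − 1(23.51) = 1890
  F: 0 + 1(304) = 304
  D: 0 + 1(23.51) = 23.51

1890 mol/min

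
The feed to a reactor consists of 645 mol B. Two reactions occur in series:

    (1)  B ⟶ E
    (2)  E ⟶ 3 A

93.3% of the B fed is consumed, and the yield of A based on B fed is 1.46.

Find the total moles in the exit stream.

1270 mol

Conversion of B: B consumed = 1ξ₁ = 0.933 × 645 → ξ₁ = 601.8 mol.
Yield of A: 3ξ₂ / 645 = 1.46 → ξ₂ = 313.9 mol.
Outlet amounts (n = n₀ + Σ ν·ξ):
  B: 645 − 1(601.8) = 43.21
  E: 0 + 1(601.8) − 1(313.9) = 287.9
  A: 0 + 3(313.9) = 941.7
Total out = 43.21 + 287.9 + 941.7 = 1273 mol.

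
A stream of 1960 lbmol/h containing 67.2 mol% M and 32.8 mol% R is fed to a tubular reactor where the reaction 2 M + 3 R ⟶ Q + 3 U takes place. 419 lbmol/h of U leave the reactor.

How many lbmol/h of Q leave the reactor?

140 lbmol/h

For U: n = n₀ + 3ξ → 419 = 0 + 3ξ, giving ξ = 139.7 lbmol/h.
Outlet amounts (n = n₀ + ν ξ):
  M: 1317 − 2(139.7) = 1038
  R: 642.9 − 3(139.7) = 223.9
  Q: 0 + 1(139.7) = 139.7
  U: 0 + 3(139.7) = 419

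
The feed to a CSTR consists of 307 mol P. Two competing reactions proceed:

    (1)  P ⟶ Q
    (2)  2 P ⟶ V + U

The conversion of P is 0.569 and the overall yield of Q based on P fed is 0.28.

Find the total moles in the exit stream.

Yield of Q: 1ξ₁ / 307 = 0.28 → ξ₁ = 85.96 mol.
Conversion of P: 1ξ₁ + 2ξ₂ = 0.569 × 307 = 174.7 → ξ₂ = 44.36 mol.
Outlet amounts (n = n₀ + Σ ν·ξ):
  P: 307 − 1(85.96) − 2(44.36) = 132.3
  Q: 0 + 1(85.96) = 85.96
  V: 0 + 1(44.36) = 44.36
  U: 0 + 1(44.36) = 44.36
Total out = 132.3 + 85.96 + 44.36 + 44.36 = 307 mol.

307 mol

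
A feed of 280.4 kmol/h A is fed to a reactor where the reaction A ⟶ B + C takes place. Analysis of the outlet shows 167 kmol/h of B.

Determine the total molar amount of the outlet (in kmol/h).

For B: n = n₀ + 1ξ → 167 = 0 + 1ξ, giving ξ = 167 kmol/h.
Outlet amounts (n = n₀ + ν ξ):
  A: 280.4 − 1(167) = 113.4
  B: 0 + 1(167) = 167
  C: 0 + 1(167) = 167
Total out = 113.4 + 167 + 167 = 447.4 kmol/h.

447 kmol/h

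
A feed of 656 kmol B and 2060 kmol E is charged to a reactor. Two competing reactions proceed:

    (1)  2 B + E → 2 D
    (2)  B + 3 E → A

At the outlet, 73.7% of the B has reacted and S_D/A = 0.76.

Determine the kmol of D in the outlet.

209 kmol

Conversion of B: B consumed = 0.737 × 656 = 483.5 kmol = 2ξ₁ + 1ξ₂.
Selectivity: 2ξ₁ / (1ξ₂) = 0.76 → ξ₁ = 0.38 ξ₂.
Substitute: (2·0.38 + 1) ξ₂ = 483.5 → ξ₂ = 274.7 kmol, ξ₁ = 104.4 kmol.
Outlet amounts (n = n₀ + Σ ν·ξ):
  B: 656 − 2(104.4) − 1(274.7) = 172.5
  E: 2060 − 1(104.4) − 3(274.7) = 1132
  D: 0 + 2(104.4) = 208.8
  A: 0 + 1(274.7) = 274.7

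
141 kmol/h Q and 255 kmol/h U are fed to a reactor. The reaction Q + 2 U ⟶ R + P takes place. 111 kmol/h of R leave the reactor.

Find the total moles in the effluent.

285 kmol/h

For R: n = n₀ + 1ξ → 111 = 0 + 1ξ, giving ξ = 111 kmol/h.
Outlet amounts (n = n₀ + ν ξ):
  Q: 141 − 1(111) = 30
  U: 255 − 2(111) = 33
  R: 0 + 1(111) = 111
  P: 0 + 1(111) = 111
Total out = 30 + 33 + 111 + 111 = 285 kmol/h.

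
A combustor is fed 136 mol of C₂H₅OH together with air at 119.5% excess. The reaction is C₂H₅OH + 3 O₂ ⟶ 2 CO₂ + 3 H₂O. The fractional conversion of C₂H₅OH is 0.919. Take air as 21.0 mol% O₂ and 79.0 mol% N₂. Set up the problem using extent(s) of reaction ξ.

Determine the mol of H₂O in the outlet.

Stoichiometric O₂ = 3 × 136 = 408 mol; O₂ fed = 408 × 2.195 = 895.6 mol.
N₂ fed = 895.6 × 79/21 = 3369 mol.
Fuel reacted = 0.919 × 136 → ξ = 125 mol.
Outlet (n = n₀ + ν ξ):
  C₂H₅OH: 136 − 1(125) = 11.02
  O₂: 895.6 − 3(125) = 520.6
  N₂: 3369 (inert)
  CO₂: 0 + 2(125) = 250
  H₂O: 0 + 3(125) = 375

375 mol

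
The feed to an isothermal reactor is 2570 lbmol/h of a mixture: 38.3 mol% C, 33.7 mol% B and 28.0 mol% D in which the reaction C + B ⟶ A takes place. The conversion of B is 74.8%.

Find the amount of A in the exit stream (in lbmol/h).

B reacted = 0.748 × 866.1 = 647.8 lbmol/h; ν_B = −1, so ξ = 647.8/1 = 647.8 lbmol/h.
Outlet amounts (n = n₀ + ν ξ):
  C: 984.3 − 1(647.8) = 336.5
  B: 866.1 − 1(647.8) = 218.3
  A: 0 + 1(647.8) = 647.8
  D: 719.6 (inert)

648 lbmol/h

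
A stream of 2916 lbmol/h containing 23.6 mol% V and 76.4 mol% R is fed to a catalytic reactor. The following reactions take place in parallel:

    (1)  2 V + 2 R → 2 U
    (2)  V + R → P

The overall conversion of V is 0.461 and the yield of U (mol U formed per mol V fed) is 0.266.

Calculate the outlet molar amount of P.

Yield of U: 2ξ₁ / 688.2 = 0.266 → ξ₁ = 91.53 lbmol/h.
Conversion of V: 2ξ₁ + 1ξ₂ = 0.461 × 688.2 = 317.2 → ξ₂ = 134.2 lbmol/h.
Outlet amounts (n = n₀ + Σ ν·ξ):
  V: 688.2 − 2(91.53) − 1(134.2) = 370.9
  R: 2228 − 2(91.53) − 1(134.2) = 1911
  U: 0 + 2(91.53) = 183.1
  P: 0 + 1(134.2) = 134.2

134 lbmol/h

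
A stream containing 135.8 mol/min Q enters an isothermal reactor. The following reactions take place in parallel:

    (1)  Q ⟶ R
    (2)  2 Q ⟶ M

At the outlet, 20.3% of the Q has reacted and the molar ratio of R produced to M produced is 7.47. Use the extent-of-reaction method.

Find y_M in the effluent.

0.0219

Conversion of Q: Q consumed = 0.203 × 135.8 = 27.57 mol/min = 1ξ₁ + 2ξ₂.
Selectivity: 1ξ₁ / (1ξ₂) = 7.47 → ξ₁ = 7.47 ξ₂.
Substitute: (1·7.47 + 2) ξ₂ = 27.57 → ξ₂ = 2.911 mol/min, ξ₁ = 21.75 mol/min.
Outlet amounts (n = n₀ + Σ ν·ξ):
  Q: 135.8 − 1(21.75) − 2(2.911) = 108.2
  R: 0 + 1(21.75) = 21.75
  M: 0 + 1(2.911) = 2.911
Total out = 132.9 mol/min; y_M = 2.911 / 132.9 = 0.02191.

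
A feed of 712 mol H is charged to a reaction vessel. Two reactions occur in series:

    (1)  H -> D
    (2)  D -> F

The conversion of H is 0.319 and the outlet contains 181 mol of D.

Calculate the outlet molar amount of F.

Conversion of H: H consumed = 1ξ₁ = 0.319 × 712 → ξ₁ = 227.1 mol.
D balance: n_D = 0 + 1ξ₁ − 1ξ₂ = 181 → ξ₂ = (1·227.1 − 181)/1 = 46.13 mol.
Outlet amounts (n = n₀ + Σ ν·ξ):
  H: 712 − 1(227.1) = 484.9
  D: 0 + 1(227.1) − 1(46.13) = 181
  F: 0 + 1(46.13) = 46.13

46.1 mol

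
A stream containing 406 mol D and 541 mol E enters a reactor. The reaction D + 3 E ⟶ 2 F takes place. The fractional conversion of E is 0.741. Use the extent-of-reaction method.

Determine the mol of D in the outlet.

272 mol

E reacted = 0.741 × 541 = 400.9 mol; ν_E = −3, so ξ = 400.9/3 = 133.6 mol.
Outlet amounts (n = n₀ + ν ξ):
  D: 406 − 1(133.6) = 272.4
  E: 541 − 3(133.6) = 140.1
  F: 0 + 2(133.6) = 267.3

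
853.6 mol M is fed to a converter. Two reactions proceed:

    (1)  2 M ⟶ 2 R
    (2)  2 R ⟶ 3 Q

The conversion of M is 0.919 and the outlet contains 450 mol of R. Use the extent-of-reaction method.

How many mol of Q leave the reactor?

502 mol

Conversion of M: M consumed = 2ξ₁ = 0.919 × 853.6 → ξ₁ = 392.2 mol.
R balance: n_R = 0 + 2ξ₁ − 2ξ₂ = 450 → ξ₂ = (2·392.2 − 450)/2 = 167.2 mol.
Outlet amounts (n = n₀ + Σ ν·ξ):
  M: 853.6 − 2(392.2) = 69.14
  R: 0 + 2(392.2) − 2(167.2) = 450
  Q: 0 + 3(167.2) = 501.7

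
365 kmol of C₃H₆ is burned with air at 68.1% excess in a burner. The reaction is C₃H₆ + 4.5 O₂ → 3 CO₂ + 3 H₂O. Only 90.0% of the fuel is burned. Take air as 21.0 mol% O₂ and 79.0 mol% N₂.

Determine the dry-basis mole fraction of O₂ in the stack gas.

0.101

Stoichiometric O₂ = 4.5 × 365 = 1642 kmol; O₂ fed = 1642 × 1.681 = 2761 kmol.
N₂ fed = 2761 × 79/21 = 10390 kmol.
Fuel reacted = 0.9 × 365 → ξ = 328.5 kmol.
Outlet (n = n₀ + ν ξ):
  C₃H₆: 365 − 1(328.5) = 36.5
  O₂: 2761 − 4.5(328.5) = 1283
  N₂: 10390 (inert)
  CO₂: 0 + 3(328.5) = 985.5
  H₂O: 0 + 3(328.5) = 985.5
Dry total = 12690 kmol; y_O₂ (dry) = 1283 / 12690 = 0.1011.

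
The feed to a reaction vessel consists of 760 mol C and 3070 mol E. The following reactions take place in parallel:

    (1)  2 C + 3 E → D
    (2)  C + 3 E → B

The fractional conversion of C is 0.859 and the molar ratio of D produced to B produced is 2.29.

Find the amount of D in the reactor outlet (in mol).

Conversion of C: C consumed = 0.859 × 760 = 652.8 mol = 2ξ₁ + 1ξ₂.
Selectivity: 1ξ₁ / (1ξ₂) = 2.29 → ξ₁ = 2.29 ξ₂.
Substitute: (2·2.29 + 1) ξ₂ = 652.8 → ξ₂ = 117 mol, ξ₁ = 267.9 mol.
Outlet amounts (n = n₀ + Σ ν·ξ):
  C: 760 − 2(267.9) − 1(117) = 107.2
  E: 3070 − 3(267.9) − 3(117) = 1915
  D: 0 + 1(267.9) = 267.9
  B: 0 + 1(117) = 117

268 mol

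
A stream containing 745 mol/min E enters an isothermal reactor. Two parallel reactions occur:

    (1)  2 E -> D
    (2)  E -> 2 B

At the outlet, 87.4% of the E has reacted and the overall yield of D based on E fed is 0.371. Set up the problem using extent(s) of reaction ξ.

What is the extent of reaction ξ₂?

Yield of D: 1ξ₁ / 745 = 0.371 → ξ₁ = 276.4 mol/min.
Conversion of E: 2ξ₁ + 1ξ₂ = 0.874 × 745 = 651.1 → ξ₂ = 98.34 mol/min.
Outlet amounts (n = n₀ + Σ ν·ξ):
  E: 745 − 2(276.4) − 1(98.34) = 93.87
  D: 0 + 1(276.4) = 276.4
  B: 0 + 2(98.34) = 196.7

ξ₂ = 98.3 mol/min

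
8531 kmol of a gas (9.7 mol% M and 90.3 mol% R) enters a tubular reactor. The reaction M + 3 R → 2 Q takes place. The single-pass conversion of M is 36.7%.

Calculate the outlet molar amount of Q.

607 kmol

M reacted = 0.367 × 827.5 = 303.7 kmol; ν_M = −1, so ξ = 303.7/1 = 303.7 kmol.
Outlet amounts (n = n₀ + ν ξ):
  M: 827.5 − 1(303.7) = 523.8
  R: 7703 − 3(303.7) = 6792
  Q: 0 + 2(303.7) = 607.4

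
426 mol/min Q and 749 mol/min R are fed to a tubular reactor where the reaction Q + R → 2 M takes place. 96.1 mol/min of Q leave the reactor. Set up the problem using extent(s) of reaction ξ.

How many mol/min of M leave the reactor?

For Q: n = n₀ − 1ξ → 96.1 = 426 − 1ξ, giving ξ = 329.9 mol/min.
Outlet amounts (n = n₀ + ν ξ):
  Q: 426 − 1(329.9) = 96.1
  R: 749 − 1(329.9) = 419.1
  M: 0 + 2(329.9) = 659.8

660 mol/min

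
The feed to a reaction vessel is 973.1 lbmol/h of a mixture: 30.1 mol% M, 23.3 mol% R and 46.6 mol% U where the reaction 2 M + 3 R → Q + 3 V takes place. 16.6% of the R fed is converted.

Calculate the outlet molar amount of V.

R reacted = 0.166 × 226.7 = 37.64 lbmol/h; ν_R = −3, so ξ = 37.64/3 = 12.55 lbmol/h.
Outlet amounts (n = n₀ + ν ξ):
  M: 292.9 − 2(12.55) = 267.8
  R: 226.7 − 3(12.55) = 189.1
  Q: 0 + 1(12.55) = 12.55
  V: 0 + 3(12.55) = 37.64
  U: 453.5 (inert)

37.6 lbmol/h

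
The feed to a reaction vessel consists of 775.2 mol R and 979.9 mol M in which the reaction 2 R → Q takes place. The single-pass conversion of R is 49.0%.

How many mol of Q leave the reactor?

190 mol

R reacted = 0.49 × 775.2 = 379.8 mol; ν_R = −2, so ξ = 379.8/2 = 189.9 mol.
Outlet amounts (n = n₀ + ν ξ):
  R: 775.2 − 2(189.9) = 395.4
  Q: 0 + 1(189.9) = 189.9
  M: 979.9 (inert)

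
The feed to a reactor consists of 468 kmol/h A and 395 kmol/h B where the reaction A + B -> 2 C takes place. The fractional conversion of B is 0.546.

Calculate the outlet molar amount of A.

B reacted = 0.546 × 395 = 215.7 kmol/h; ν_B = −1, so ξ = 215.7/1 = 215.7 kmol/h.
Outlet amounts (n = n₀ + ν ξ):
  A: 468 − 1(215.7) = 252.3
  B: 395 − 1(215.7) = 179.3
  C: 0 + 2(215.7) = 431.3

252 kmol/h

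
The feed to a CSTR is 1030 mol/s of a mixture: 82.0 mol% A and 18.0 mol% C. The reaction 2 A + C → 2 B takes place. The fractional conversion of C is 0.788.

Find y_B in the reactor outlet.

C reacted = 0.788 × 185.4 = 146.1 mol/s; ν_C = −1, so ξ = 146.1/1 = 146.1 mol/s.
Outlet amounts (n = n₀ + ν ξ):
  A: 844.6 − 2(146.1) = 552.4
  C: 185.4 − 1(146.1) = 39.3
  B: 0 + 2(146.1) = 292.2
Total out = 883.9 mol/s; y_B = 292.2 / 883.9 = 0.3306.

0.331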